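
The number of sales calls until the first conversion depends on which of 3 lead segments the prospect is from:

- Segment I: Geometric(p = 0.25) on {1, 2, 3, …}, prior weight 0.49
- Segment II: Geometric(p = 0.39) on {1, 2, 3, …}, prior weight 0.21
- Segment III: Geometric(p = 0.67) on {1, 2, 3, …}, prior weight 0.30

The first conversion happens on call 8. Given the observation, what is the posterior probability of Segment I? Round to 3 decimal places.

The responsibility of component k is P(Z=k) f_k(x) divided by Σ_j P(Z=j) f_j(x).
Geometric probabilities:
  p_I = 0.25·(1−0.25)^7 = 0.25·0.133484 = 0.033371
  p_II = 0.39·(1−0.39)^7 = 0.39·0.0314274 = 0.0122567
  p_III = 0.67·(1−0.67)^7 = 0.67·0.000426184 = 0.000285544
Unnormalised posteriors:
  P(Z=I)·p_I = 0.49 × 0.033371 = 0.0163518
  P(Z=II)·p_II = 0.21 × 0.0122567 = 0.00257391
  P(Z=III)·p_III = 0.30 × 0.000285544 = 8.56631e-05
Sum: 0.0163518 + 0.00257391 + 8.56631e-05 = 0.0190113
Responsibility of Segment I: 0.0163518 / 0.0190113 ≈ 0.860

0.860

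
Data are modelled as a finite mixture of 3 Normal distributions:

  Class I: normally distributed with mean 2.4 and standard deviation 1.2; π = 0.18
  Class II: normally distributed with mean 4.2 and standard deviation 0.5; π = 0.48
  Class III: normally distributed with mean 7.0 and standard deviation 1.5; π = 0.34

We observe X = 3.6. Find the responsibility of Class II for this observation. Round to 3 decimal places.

0.812

By Bayes' theorem, P(k | x) = w_k f_k(x) / Σ_j w_j f_j(x).
Component likelihoods at x = 3.6:
  L_I = (1/(1.2·√(2π)))·exp(−(3.6−2.4)²/(2·1.2²)) = 0.332452·exp(-0.50000) = 0.201642
  L_II = (1/(0.5·√(2π)))·exp(−(3.6−4.2)²/(2·0.5²)) = 0.797885·exp(-0.72000) = 0.388372
  L_III = (1/(1.5·√(2π)))·exp(−(3.6−7.0)²/(2·1.5²)) = 0.265962·exp(-2.56889) = 0.0203781
Prior × likelihood for each component:
  w_I·L_I = 0.18 × 0.201642 = 0.0362956
  w_II·L_II = 0.48 × 0.388372 = 0.186419
  w_III·L_III = 0.34 × 0.0203781 = 0.00692857
Marginal: 0.0362956 + 0.186419 + 0.00692857 = 0.229643
P(Class II | 3.6) = 0.186419 / 0.229643 ≈ 0.812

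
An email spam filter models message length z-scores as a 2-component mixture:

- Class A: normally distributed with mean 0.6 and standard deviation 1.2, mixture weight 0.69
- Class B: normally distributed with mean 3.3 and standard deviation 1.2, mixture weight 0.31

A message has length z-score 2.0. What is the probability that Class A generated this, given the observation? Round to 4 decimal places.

0.6696

Posterior ∝ prior × likelihood, so P(k | x) ∝ w_k f_k(x); normalise over all components.
Component likelihoods at x = 2.0:
  p_A = 0.168332
  p_B = 0.184877
Weight by the priors:
  w_A·p_A = 0.69 × 0.168332 = 0.116149
  w_B·p_B = 0.31 × 0.184877 = 0.0573118
Normaliser: 0.116149 + 0.0573118 = 0.173461
So the posterior for Class A is 0.116149 / 0.173461 ≈ 0.6696.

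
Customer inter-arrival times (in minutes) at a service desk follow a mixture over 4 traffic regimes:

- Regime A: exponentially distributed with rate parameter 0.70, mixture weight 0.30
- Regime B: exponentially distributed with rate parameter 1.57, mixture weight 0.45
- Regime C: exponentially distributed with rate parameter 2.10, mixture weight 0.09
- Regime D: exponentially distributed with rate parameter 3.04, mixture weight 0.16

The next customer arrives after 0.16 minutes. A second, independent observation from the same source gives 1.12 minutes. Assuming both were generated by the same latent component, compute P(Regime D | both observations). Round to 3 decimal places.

The responsibility of component k is w_k f_k(x) divided by Σ_j w_j f_j(x).
Since both observations come from the same component, the likelihood for component k is f_k(x₁)·f_k(x₂).
  p_A = [0.70·e^(−0.70·0.16) = 0.70·e^(−0.1120) = 0.625831] × [0.319603] = 0.200018
  p_B = [1.57·e^(−1.57·0.16) = 1.57·e^(−0.2512) = 1.22125] × [0.270543] = 0.330401
  p_C = [2.10·e^(−2.10·0.16) = 2.10·e^(−0.3360) = 1.50071] × [0.199875] = 0.299954
  p_D = [3.04·e^(−3.04·0.16) = 3.04·e^(−0.4864) = 1.8691] × [0.100969] = 0.188721
Weight by the priors:
  w_A·p_A = 0.30 × 0.200018 = 0.0600053
  w_B·p_B = 0.45 × 0.330401 = 0.14868
  w_C·p_C = 0.09 × 0.299954 = 0.0269959
  w_D·p_D = 0.16 × 0.188721 = 0.0301954
Marginal: 0.0600053 + 0.14868 + 0.0269959 + 0.0301954 = 0.265877
P(Regime D | x₁, x₂) = 0.0301954 / 0.265877 ≈ 0.114

0.114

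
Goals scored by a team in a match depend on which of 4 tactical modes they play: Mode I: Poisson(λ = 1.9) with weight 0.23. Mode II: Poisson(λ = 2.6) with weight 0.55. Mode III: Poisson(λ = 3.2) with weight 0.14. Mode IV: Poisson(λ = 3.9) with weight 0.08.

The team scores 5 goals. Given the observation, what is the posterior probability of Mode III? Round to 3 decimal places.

0.211

P(component k | x) = w_k·f_k(x) / marginal(x), where marginal(x) = Σ_j w_j·f_j(x).
Poisson probabilities:
  p_I = 0.0308622
  p_II = 0.0735394
  p_III = 0.113979
  p_IV = 0.152193
Multiply by the mixture weights:
  w_I·p_I = 0.23 × 0.0308622 = 0.00709831
  w_II·p_II = 0.55 × 0.0735394 = 0.0404466
  w_III·p_III = 0.14 × 0.113979 = 0.0159571
  w_IV·p_IV = 0.08 × 0.152193 = 0.0121754
Denominator: 0.00709831 + 0.0404466 + 0.0159571 + 0.0121754 = 0.0756775
P(Mode III | the observation) ≈ 0.211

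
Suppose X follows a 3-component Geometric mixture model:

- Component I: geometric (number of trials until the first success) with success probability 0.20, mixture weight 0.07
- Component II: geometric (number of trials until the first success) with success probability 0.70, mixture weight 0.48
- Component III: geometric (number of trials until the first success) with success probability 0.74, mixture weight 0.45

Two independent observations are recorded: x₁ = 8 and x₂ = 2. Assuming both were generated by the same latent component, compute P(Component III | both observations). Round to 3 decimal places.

P(component k | x) = π_k·f_k(x) / marginal(x), where marginal(x) = Σ_j π_j·f_j(x).
Since both observations come from the same component, the likelihood for component k is f_k(x₁)·f_k(x₂).
  L_I = [0.041943] × [0.16] = 0.00671089
  L_II = [0.00015309] × [0.21] = 3.21489e-05
  L_III = [5.94354e-05] × [0.1924] = 1.14354e-05
Unnormalised posteriors:
  π_I·L_I = 0.07 × 0.00671089 = 0.000469762
  π_II·L_II = 0.48 × 3.21489e-05 = 1.54315e-05
  π_III·L_III = 0.45 × 1.14354e-05 = 5.14592e-06
Normaliser: 0.000469762 + 1.54315e-05 + 5.14592e-06 = 0.000490339
Responsibility of Component III: 5.14592e-06 / 0.000490339 ≈ 0.010

0.010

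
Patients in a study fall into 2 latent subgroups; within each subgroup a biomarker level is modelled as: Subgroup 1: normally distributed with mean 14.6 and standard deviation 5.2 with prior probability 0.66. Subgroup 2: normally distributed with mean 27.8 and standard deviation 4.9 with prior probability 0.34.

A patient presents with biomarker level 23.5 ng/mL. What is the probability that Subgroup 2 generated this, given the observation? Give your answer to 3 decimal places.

Posterior ∝ prior × likelihood, so P(k | x) ∝ π_k f_k(x); normalise over all components.
Component likelihoods at x = 23.5 ng/mL:
  p_1 = (1/(5.2·√(2π)))·exp(−(23.5−14.6)²/(2·5.2²)) = 0.076720·exp(-1.46468) = 0.0177339
  p_2 = (1/(4.9·√(2π)))·exp(−(23.5−27.8)²/(2·4.9²)) = 0.081417·exp(-0.38505) = 0.0553975
Multiply by the mixture weights:
  π_1·p_1 = 0.66 × 0.0177339 = 0.0117044
  π_2·p_2 = 0.34 × 0.0553975 = 0.0188351
Evidence: 0.0117044 + 0.0188351 = 0.0305395
So the posterior for Subgroup 2 is 0.0188351 / 0.0305395 ≈ 0.617.

0.617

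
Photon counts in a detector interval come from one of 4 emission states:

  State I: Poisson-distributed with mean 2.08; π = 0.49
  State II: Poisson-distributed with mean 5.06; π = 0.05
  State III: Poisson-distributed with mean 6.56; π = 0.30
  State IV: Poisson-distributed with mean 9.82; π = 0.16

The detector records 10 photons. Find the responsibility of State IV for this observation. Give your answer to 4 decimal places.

0.5225

The responsibility of component k is w_k f_k(x) divided by Σ_j w_j f_j(x).
Component likelihoods at x = 10 photons:
  p_I = e^(−2.08)·2.08^10/10! = 5.21841e-05
  p_II = e^(−5.06)·5.06^10/10! = 0.0192403
  p_III = e^(−6.56)·6.56^10/10! = 0.0575842
  p_IV = e^(−9.82)·9.82^10/10! = 0.124905
Multiply by the mixture weights:
  w_I·p_I = 0.49 × 5.21841e-05 = 2.55702e-05
  w_II·p_II = 0.05 × 0.0192403 = 0.000962015
  w_III·p_III = 0.30 × 0.0575842 = 0.0172753
  w_IV·p_IV = 0.16 × 0.124905 = 0.0199848
Evidence: 2.55702e-05 + 0.000962015 + 0.0172753 + 0.0199848 = 0.0382477
P(State IV | data) ≈ 0.5225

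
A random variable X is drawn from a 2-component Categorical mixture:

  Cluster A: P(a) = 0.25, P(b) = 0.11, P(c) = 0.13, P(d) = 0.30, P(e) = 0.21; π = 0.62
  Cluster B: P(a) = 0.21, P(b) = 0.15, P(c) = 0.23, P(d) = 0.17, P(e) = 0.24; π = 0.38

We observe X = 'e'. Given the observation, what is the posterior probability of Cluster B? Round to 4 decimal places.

0.4119

The responsibility of component k is π_k f_k(x) divided by Σ_j π_j f_j(x).
Evaluate each component's likelihood at the observed value:
  p_A = P(e | comp) = 0.21
  p_B = P(e | comp) = 0.24
Unnormalised posteriors:
  π_A·p_A = 0.62 × 0.21 = 0.1302
  π_B·p_B = 0.38 × 0.24 = 0.0912
Evidence: 0.1302 + 0.0912 = 0.2214
So the posterior for Cluster B is 0.0912 / 0.2214 ≈ 0.4119.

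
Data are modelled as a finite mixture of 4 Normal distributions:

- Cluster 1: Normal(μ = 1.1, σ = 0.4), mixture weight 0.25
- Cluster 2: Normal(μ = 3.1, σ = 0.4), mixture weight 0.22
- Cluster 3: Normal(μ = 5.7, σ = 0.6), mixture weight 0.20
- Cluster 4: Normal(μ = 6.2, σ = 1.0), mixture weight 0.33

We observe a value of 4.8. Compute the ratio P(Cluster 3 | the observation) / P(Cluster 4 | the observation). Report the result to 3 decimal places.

0.874

Only the two components matter; the odds are (P(Z=i) f_i(x)) / (P(Z=j) f_j(x)).
Component likelihoods at x = 4.8:
  L_1 = (1/(0.4·√(2π)))·exp(−(4.8−1.1)²/(2·0.4²)) = 0.997356·exp(-42.78125) = 2.62536e-19
  L_2 = (1/(0.4·√(2π)))·exp(−(4.8−3.1)²/(2·0.4²)) = 0.997356·exp(-9.03125) = 0.000119297
  L_3 = (1/(0.6·√(2π)))·exp(−(4.8−5.7)²/(2·0.6²)) = 0.664904·exp(-1.12500) = 0.215863
  L_4 = (1/(1.0·√(2π)))·exp(−(4.8−6.2)²/(2·1.0²)) = 0.398942·exp(-0.98000) = 0.149727
0.0431725 / 0.0494101 ≈ 0.874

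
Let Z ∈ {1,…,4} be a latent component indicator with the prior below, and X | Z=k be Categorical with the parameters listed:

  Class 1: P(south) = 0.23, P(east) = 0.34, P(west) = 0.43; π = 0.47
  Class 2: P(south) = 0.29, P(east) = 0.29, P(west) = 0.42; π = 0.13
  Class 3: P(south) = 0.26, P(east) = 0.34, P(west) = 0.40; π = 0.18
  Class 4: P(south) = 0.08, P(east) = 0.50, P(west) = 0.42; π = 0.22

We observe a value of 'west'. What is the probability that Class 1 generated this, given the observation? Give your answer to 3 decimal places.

0.480

The responsibility of component k is π_k f_k(x) divided by Σ_j π_j f_j(x).
Categorical probabilities:
  f_1 = P(west | comp) = 0.43
  f_2 = P(west | comp) = 0.42
  f_3 = P(west | comp) = 0.40
  f_4 = P(west | comp) = 0.42
Prior × likelihood for each component:
  π_1·f_1 = 0.47 × 0.43 = 0.2021
  π_2·f_2 = 0.13 × 0.42 = 0.0546
  π_3·f_3 = 0.18 × 0.4 = 0.072
  π_4·f_4 = 0.22 × 0.42 = 0.0924
Evidence: 0.2021 + 0.0546 + 0.072 + 0.0924 = 0.4211
P(Class 1 | 'west') = 0.2021 / 0.4211 ≈ 0.480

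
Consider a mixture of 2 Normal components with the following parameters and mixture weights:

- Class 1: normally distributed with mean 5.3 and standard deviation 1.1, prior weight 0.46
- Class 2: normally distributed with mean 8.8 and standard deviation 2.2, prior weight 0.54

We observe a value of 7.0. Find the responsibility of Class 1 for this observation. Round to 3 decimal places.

0.419

Posterior ∝ prior × likelihood, so P(k | x) ∝ π_k f_k(x); normalise over all components.
Component likelihoods at x = 7.0:
  p_1 = 0.109869
  p_2 = 0.129755
Multiply by the mixture weights:
  π_1·p_1 = 0.46 × 0.109869 = 0.0505399
  π_2·p_2 = 0.54 × 0.129755 = 0.0700677
Marginal: 0.0505399 + 0.0700677 = 0.120608
P(Class 1 | data) ≈ 0.419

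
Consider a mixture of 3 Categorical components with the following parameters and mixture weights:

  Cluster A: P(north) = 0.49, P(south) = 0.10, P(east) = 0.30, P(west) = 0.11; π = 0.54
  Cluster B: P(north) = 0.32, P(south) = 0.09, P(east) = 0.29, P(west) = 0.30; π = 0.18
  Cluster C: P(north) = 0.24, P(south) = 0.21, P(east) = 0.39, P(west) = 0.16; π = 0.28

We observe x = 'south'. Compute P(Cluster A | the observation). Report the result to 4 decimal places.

Posterior ∝ prior × likelihood, so P(k | x) ∝ π_k f_k(x); normalise over all components.
Component likelihoods at x = 'south':
  L_A = 0.1
  L_B = 0.09
  L_C = 0.21
Prior × likelihood for each component:
  π_A·L_A = 0.54 × 0.1 = 0.054
  π_B·L_B = 0.18 × 0.09 = 0.0162
  π_C·L_C = 0.28 × 0.21 = 0.0588
Sum: 0.054 + 0.0162 + 0.0588 = 0.129
Responsibility of Cluster A: 0.054 / 0.129 ≈ 0.4186

0.4186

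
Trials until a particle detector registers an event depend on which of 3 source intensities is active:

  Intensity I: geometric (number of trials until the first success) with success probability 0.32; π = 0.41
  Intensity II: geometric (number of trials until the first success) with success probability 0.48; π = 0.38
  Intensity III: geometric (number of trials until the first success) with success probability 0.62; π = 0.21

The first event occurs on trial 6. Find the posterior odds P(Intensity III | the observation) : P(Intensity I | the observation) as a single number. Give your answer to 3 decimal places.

0.054

Since P(k|x) ∝ P(Z=k) f_k(x), the posterior odds are P(Z=i) f_i(x) / (P(Z=j) f_j(x)).
Evaluate each component's likelihood at the observed value:
  L_I = 0.32·(1−0.32)^5 = 0.32·0.145393 = 0.0465259
  L_II = 0.48·(1−0.48)^5 = 0.48·0.0380204 = 0.0182498
  L_III = 0.62·(1−0.62)^5 = 0.62·0.00792352 = 0.00491258
Posterior odds = (P(Z=III)·L_III) / (P(Z=I)·L_I) = (0.21·0.00491258) / (0.41·0.0465259) = 0.00103164 / 0.0190756 ≈ 0.054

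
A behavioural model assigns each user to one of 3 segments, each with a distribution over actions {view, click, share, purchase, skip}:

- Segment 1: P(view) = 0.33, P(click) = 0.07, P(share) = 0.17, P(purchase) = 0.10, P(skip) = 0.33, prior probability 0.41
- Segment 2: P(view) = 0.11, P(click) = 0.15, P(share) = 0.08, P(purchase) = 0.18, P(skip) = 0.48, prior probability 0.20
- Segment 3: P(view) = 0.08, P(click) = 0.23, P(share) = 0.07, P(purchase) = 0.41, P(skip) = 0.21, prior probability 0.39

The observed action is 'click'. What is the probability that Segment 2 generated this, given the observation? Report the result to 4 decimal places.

P(component k | x) = π_k·f_k(x) / marginal(x), where marginal(x) = Σ_j π_j·f_j(x).
Categorical probabilities:
  L_1 = 0.07
  L_2 = 0.15
  L_3 = 0.23
Weight by the priors:
  π_1·L_1 = 0.41 × 0.07 = 0.0287
  π_2·L_2 = 0.20 × 0.15 = 0.03
  π_3·L_3 = 0.39 × 0.23 = 0.0897
Normaliser: 0.0287 + 0.03 + 0.0897 = 0.1484
P(Segment 2 | the observation) ≈ 0.2022

0.2022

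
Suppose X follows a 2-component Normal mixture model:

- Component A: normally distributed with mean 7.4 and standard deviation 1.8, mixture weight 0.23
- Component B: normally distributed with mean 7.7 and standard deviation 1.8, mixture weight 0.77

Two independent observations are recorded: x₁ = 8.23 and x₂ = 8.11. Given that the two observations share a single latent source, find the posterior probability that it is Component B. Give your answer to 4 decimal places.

Apply Bayes' rule: the posterior for each component is proportional to its prior times its likelihood at x.
Since both observations come from the same component, the likelihood for component k is f_k(x₁)·f_k(x₂).
  p_A = [(1/(1.8·√(2π)))·exp(−(8.23−7.4)²/(2·1.8²)) = 0.221635·exp(-0.10631) = 0.199281] × [0.205047] = 0.040862
  p_B = [(1/(1.8·√(2π)))·exp(−(8.23−7.7)²/(2·1.8²)) = 0.221635·exp(-0.04335) = 0.212232] × [0.215959] = 0.0458335
Unnormalised posteriors:
  π_A·p_A = 0.23 × 0.040862 = 0.00939825
  π_B·p_B = 0.77 × 0.0458335 = 0.0352918
Evidence: 0.00939825 + 0.0352918 = 0.04469
P(Component B | x₁, x₂) ≈ 0.7897

0.7897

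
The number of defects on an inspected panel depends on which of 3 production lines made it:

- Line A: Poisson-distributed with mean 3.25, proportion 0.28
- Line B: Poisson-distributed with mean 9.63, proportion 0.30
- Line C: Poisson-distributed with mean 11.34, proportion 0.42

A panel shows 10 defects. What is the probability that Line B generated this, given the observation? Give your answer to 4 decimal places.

0.4331

Apply Bayes' rule: the posterior for each component is proportional to its prior times its likelihood at x.
Component likelihoods at x = 10 defects:
  p_A = e^(−3.25)·3.25^10/10! = 0.0014048
  p_B = e^(−9.63)·9.63^10/10! = 0.124235
  p_C = e^(−11.34)·11.34^10/10! = 0.115204
Weight by the priors:
  w_A·p_A = 0.28 × 0.0014048 = 0.000393343
  w_B·p_B = 0.30 × 0.124235 = 0.0372705
  w_C·p_C = 0.42 × 0.115204 = 0.0483857
Marginal: 0.000393343 + 0.0372705 + 0.0483857 = 0.0860496
Responsibility of Line B: 0.0372705 / 0.0860496 ≈ 0.4331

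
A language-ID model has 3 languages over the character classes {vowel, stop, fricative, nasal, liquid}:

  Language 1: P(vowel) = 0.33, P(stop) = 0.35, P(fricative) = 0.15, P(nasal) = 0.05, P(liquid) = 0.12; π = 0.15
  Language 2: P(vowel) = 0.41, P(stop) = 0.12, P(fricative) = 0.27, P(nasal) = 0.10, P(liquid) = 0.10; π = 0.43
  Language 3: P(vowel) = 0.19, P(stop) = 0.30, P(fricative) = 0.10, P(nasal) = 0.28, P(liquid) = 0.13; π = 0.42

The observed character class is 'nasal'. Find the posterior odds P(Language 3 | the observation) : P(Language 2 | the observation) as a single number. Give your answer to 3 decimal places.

2.735

Only the two components matter; the odds are (P(Z=i) f_i(x)) / (P(Z=j) f_j(x)).
Evaluate each component's likelihood at the observed value:
  p_1 = P(nasal | comp) = 0.05
  p_2 = P(nasal | comp) = 0.10
  p_3 = P(nasal | comp) = 0.28
0.1176 / 0.043 ≈ 2.735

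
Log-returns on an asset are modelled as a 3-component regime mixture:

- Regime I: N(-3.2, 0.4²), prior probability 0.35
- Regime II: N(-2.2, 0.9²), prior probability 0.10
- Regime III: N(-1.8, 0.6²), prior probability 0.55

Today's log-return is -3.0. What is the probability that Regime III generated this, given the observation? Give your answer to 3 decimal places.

The responsibility of component k is w_k f_k(x) divided by Σ_j w_j f_j(x).
Component likelihoods at x = -3.0:
  L_I = (1/(0.4·√(2π)))·exp(−(-3.0−-3.2)²/(2·0.4²)) = 0.997356·exp(-0.12500) = 0.880163
  L_II = (1/(0.9·√(2π)))·exp(−(-3.0−-2.2)²/(2·0.9²)) = 0.443269·exp(-0.39506) = 0.298603
  L_III = (1/(0.6·√(2π)))·exp(−(-3.0−-1.8)²/(2·0.6²)) = 0.664904·exp(-2.00000) = 0.0899849
Prior × likelihood for each component:
  w_I·L_I = 0.35 × 0.880163 = 0.308057
  w_II·L_II = 0.10 × 0.298603 = 0.0298603
  w_III·L_III = 0.55 × 0.0899849 = 0.0494917
Denominator: 0.308057 + 0.0298603 + 0.0494917 = 0.387409
So the posterior for Regime III is 0.0494917 / 0.387409 ≈ 0.128.

0.128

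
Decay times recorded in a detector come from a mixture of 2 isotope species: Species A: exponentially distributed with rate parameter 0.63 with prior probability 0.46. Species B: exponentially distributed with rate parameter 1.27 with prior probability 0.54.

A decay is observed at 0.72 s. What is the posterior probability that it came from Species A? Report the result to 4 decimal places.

Apply Bayes' rule: the posterior for each component is proportional to its prior times its likelihood at x.
Exponential densities:
  L_A = 0.63·e^(−0.63·0.72) = 0.63·e^(−0.4536) = 0.400262
  L_B = 1.27·e^(−1.27·0.72) = 1.27·e^(−0.9144) = 0.508961
Unnormalised posteriors:
  π_A·L_A = 0.46 × 0.400262 = 0.184121
  π_B·L_B = 0.54 × 0.508961 = 0.274839
Normaliser: 0.184121 + 0.274839 = 0.45896
P(Species A | data) ≈ 0.4012

0.4012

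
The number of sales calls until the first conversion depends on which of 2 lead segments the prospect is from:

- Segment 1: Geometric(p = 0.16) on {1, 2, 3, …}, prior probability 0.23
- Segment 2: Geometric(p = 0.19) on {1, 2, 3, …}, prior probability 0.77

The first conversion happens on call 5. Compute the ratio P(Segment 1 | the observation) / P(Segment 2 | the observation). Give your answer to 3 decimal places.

The posterior odds equal the prior odds times the likelihood ratio: (π_i/π_j)·(f_i(x)/f_j(x)).
Component likelihoods at x = 5:
  p_1 = 0.16·(1−0.16)^4 = 0.16·0.497871 = 0.0796594
  p_2 = 0.19·(1−0.19)^4 = 0.19·0.430467 = 0.0817888
Posterior odds = (π_1·p_1) / (π_2·p_2) = (0.23·0.0796594) / (0.77·0.0817888) = 0.0183217 / 0.0629774 ≈ 0.291

0.291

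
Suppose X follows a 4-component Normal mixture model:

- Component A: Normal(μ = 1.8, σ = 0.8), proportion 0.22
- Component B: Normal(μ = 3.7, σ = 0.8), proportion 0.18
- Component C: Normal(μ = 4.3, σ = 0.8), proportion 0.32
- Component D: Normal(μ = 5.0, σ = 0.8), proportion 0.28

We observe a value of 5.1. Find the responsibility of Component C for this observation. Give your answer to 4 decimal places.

By Bayes' theorem, P(k | x) = π_k f_k(x) / Σ_j π_j f_j(x).
Evaluate each component's likelihood at the observed value:
  L_A = 0.000100676
  L_B = 0.107847
  L_C = 0.302463
  L_D = 0.494797
Weight by the priors:
  π_A·L_A = 0.22 × 0.000100676 = 2.21486e-05
  π_B·L_B = 0.18 × 0.107847 = 0.0194124
  π_C·L_C = 0.32 × 0.302463 = 0.0967883
  π_D·L_D = 0.28 × 0.494797 = 0.138543
Evidence: 2.21486e-05 + 0.0194124 + 0.0967883 + 0.138543 = 0.254766
So the posterior for Component C is 0.0967883 / 0.254766 ≈ 0.3799.

0.3799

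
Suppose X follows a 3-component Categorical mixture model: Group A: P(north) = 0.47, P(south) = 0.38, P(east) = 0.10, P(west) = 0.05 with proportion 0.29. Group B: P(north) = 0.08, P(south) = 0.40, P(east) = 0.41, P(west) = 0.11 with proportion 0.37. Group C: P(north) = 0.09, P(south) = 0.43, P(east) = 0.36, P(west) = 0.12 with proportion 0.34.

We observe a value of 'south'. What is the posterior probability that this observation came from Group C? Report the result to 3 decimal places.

The responsibility of component k is w_k f_k(x) divided by Σ_j w_j f_j(x).
Component likelihoods at x = 'south':
  f_A = 0.38
  f_B = 0.4
  f_C = 0.43
Multiply by the mixture weights:
  w_A·f_A = 0.29 × 0.38 = 0.1102
  w_B·f_B = 0.37 × 0.4 = 0.148
  w_C·f_C = 0.34 × 0.43 = 0.1462
Evidence: 0.1102 + 0.148 + 0.1462 = 0.4044
Responsibility of Group C: 0.1462 / 0.4044 ≈ 0.362

0.362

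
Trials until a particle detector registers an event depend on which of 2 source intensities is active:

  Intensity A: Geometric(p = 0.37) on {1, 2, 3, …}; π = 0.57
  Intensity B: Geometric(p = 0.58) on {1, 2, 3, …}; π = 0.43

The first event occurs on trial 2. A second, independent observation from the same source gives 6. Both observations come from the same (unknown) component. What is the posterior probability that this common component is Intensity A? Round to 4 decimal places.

The responsibility of component k is w_k f_k(x) divided by Σ_j w_j f_j(x).
Since both observations come from the same component, the likelihood for component k is f_k(x₁)·f_k(x₂).
  p_A = [0.37·(1−0.37)^1 = 0.37·0.63 = 0.2331] × [0.0367202] = 0.00855947
  p_B = [0.58·(1−0.58)^1 = 0.58·0.42 = 0.2436] × [0.00758009] = 0.00184651
Prior × likelihood for each component:
  w_A·p_A = 0.57 × 0.00855947 = 0.0048789
  w_B·p_B = 0.43 × 0.00184651 = 0.000793999
Evidence: 0.0048789 + 0.000793999 = 0.0056729
So the posterior for Intensity A is 0.0048789 / 0.0056729 ≈ 0.8600.

0.8600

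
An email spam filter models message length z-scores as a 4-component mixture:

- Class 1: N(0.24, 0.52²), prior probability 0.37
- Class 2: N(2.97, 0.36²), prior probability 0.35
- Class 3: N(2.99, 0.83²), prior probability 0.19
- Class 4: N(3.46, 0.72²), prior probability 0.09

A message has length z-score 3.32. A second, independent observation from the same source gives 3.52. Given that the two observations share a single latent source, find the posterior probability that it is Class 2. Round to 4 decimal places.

Posterior ∝ prior × likelihood, so P(k | x) ∝ π_k f_k(x); normalise over all components.
Since both observations come from the same component, the likelihood for component k is f_k(x₁)·f_k(x₂).
  p_1 = [(1/(0.52·√(2π)))·exp(−(3.32−0.24)²/(2·0.52²)) = 0.767197·exp(-17.54142) = 1.84827e-08] × [1.75903e-09] = 3.25116e-17
  p_2 = [(1/(0.36·√(2π)))·exp(−(3.32−2.97)²/(2·0.36²)) = 1.108173·exp(-0.47261) = 0.690807] × [0.344956] = 0.238298
  p_3 = [(1/(0.83·√(2π)))·exp(−(3.32−2.99)²/(2·0.83²)) = 0.480653·exp(-0.07904) = 0.444126] × [0.392003] = 0.174099
  p_4 = [(1/(0.72·√(2π)))·exp(−(3.32−3.46)²/(2·0.72²)) = 0.554087·exp(-0.01890) = 0.54371] × [0.552166] = 0.300218
Prior × likelihood for each component:
  π_1·p_1 = 0.37 × 3.25116e-17 = 1.20293e-17
  π_2·p_2 = 0.35 × 0.238298 = 0.0834042
  π_3·p_3 = 0.19 × 0.174099 = 0.0330788
  π_4·p_4 = 0.09 × 0.300218 = 0.0270196
Normaliser: 1.20293e-17 + 0.0834042 + 0.0330788 + 0.0270196 = 0.143503
P(Class 2 | data) = 0.0834042 / 0.143503 ≈ 0.5812

0.5812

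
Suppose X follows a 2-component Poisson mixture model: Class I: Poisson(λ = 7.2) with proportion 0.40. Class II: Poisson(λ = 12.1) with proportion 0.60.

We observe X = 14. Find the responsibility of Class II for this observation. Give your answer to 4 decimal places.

0.9412

Posterior ∝ prior × likelihood, so P(k | x) ∝ π_k f_k(x); normalise over all components.
Evaluate each component's likelihood at the observed value:
  L_I = 0.00861641
  L_II = 0.0919652
Weight by the priors:
  π_I·L_I = 0.40 × 0.00861641 = 0.00344656
  π_II·L_II = 0.60 × 0.0919652 = 0.0551791
Marginal: 0.00344656 + 0.0551791 = 0.0586257
P(Class II | the observation) = 0.0551791 / 0.0586257 ≈ 0.9412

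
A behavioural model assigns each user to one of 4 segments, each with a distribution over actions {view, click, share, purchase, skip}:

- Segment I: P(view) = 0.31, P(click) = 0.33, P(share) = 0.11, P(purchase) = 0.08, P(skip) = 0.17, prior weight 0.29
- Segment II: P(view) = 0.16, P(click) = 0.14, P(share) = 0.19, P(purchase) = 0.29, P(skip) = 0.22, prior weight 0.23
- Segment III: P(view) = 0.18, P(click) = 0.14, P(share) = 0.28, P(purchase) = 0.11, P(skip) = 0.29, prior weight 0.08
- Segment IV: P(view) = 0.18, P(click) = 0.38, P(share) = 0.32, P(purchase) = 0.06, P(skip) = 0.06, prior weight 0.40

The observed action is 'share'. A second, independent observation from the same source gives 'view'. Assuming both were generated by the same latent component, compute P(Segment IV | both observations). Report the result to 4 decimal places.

P(component k | x) = P(Z=k)·f_k(x) / marginal(x), where marginal(x) = Σ_j P(Z=j)·f_j(x).
Since both observations come from the same component, the likelihood for component k is f_k(x₁)·f_k(x₂).
  L_I = [P(share | comp) = 0.11] × [0.31] = 0.0341
  L_II = [P(share | comp) = 0.19] × [0.16] = 0.0304
  L_III = [P(share | comp) = 0.28] × [0.18] = 0.0504
  L_IV = [P(share | comp) = 0.32] × [0.18] = 0.0576
Prior × likelihood for each component:
  P(Z=I)·L_I = 0.29 × 0.0341 = 0.009889
  P(Z=II)·L_II = 0.23 × 0.0304 = 0.006992
  P(Z=III)·L_III = 0.08 × 0.0504 = 0.004032
  P(Z=IV)·L_IV = 0.40 × 0.0576 = 0.02304
Normaliser: 0.009889 + 0.006992 + 0.004032 + 0.02304 = 0.043953
Responsibility of Segment IV: 0.02304 / 0.043953 ≈ 0.5242

0.5242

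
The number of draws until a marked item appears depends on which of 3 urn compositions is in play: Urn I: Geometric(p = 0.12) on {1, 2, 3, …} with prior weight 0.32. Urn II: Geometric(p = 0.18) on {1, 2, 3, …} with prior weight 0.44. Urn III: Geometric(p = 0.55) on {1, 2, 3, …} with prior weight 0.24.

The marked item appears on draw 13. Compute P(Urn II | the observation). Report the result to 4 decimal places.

P(component k | x) = π_k·f_k(x) / marginal(x), where marginal(x) = Σ_j π_j·f_j(x).
Geometric probabilities:
  p_I = 0.0258805
  p_II = 0.0166356
  p_III = 3.79239e-05
Multiply by the mixture weights:
  π_I·p_I = 0.32 × 0.0258805 = 0.00828177
  π_II·p_II = 0.44 × 0.0166356 = 0.00731967
  π_III·p_III = 0.24 × 3.79239e-05 = 9.10173e-06
Evidence: 0.00828177 + 0.00731967 + 9.10173e-06 = 0.0156105
P(Urn II | data) = 0.00731967 / 0.0156105 ≈ 0.4689

0.4689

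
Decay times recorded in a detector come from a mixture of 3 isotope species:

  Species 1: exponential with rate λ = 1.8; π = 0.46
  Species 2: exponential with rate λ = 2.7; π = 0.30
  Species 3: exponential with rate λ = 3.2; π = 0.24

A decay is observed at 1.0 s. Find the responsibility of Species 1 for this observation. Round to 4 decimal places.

The responsibility of component k is π_k f_k(x) divided by Σ_j π_j f_j(x).
Exponential densities:
  L_1 = 0.297538
  L_2 = 0.181455
  L_3 = 0.130439
Unnormalised posteriors:
  π_1·L_1 = 0.46 × 0.297538 = 0.136867
  π_2·L_2 = 0.30 × 0.181455 = 0.0544365
  π_3·L_3 = 0.24 × 0.130439 = 0.0313054
Normaliser: 0.136867 + 0.0544365 + 0.0313054 = 0.222609
Responsibility of Species 1: 0.136867 / 0.222609 ≈ 0.6148

0.6148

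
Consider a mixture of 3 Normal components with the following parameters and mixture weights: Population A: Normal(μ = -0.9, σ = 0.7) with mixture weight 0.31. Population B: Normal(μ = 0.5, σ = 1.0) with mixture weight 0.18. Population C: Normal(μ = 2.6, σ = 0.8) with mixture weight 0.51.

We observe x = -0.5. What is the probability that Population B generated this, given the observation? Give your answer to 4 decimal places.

The responsibility of component k is P(Z=k) f_k(x) divided by Σ_j P(Z=j) f_j(x).
Normal densities:
  f_A = 0.484068
  f_B = 0.241971
  f_C = 0.000273665
Prior × likelihood for each component:
  P(Z=A)·f_A = 0.31 × 0.484068 = 0.150061
  P(Z=B)·f_B = 0.18 × 0.241971 = 0.0435547
  P(Z=C)·f_C = 0.51 × 0.000273665 = 0.000139569
Evidence: 0.150061 + 0.0435547 + 0.000139569 = 0.193756
Responsibility of Population B: 0.0435547 / 0.193756 ≈ 0.2248

0.2248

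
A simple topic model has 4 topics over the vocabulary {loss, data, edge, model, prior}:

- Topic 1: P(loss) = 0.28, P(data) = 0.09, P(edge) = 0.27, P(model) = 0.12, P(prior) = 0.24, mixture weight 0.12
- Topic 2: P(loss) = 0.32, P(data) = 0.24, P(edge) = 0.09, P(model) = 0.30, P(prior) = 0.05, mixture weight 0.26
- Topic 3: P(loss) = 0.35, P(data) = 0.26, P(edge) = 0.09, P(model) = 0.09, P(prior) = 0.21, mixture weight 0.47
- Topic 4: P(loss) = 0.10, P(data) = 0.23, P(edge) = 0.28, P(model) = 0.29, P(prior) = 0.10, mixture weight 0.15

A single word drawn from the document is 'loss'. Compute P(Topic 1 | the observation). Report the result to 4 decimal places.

0.1134

Apply Bayes' rule: the posterior for each component is proportional to its prior times its likelihood at x.
Component likelihoods at x = 'loss':
  L_1 = 0.28
  L_2 = 0.32
  L_3 = 0.35
  L_4 = 0.1
Prior × likelihood for each component:
  P(Z=1)·L_1 = 0.12 × 0.28 = 0.0336
  P(Z=2)·L_2 = 0.26 × 0.32 = 0.0832
  P(Z=3)·L_3 = 0.47 × 0.35 = 0.1645
  P(Z=4)·L_4 = 0.15 × 0.1 = 0.015
Sum: 0.0336 + 0.0832 + 0.1645 + 0.015 = 0.2963
So the posterior for Topic 1 is 0.0336 / 0.2963 ≈ 0.1134.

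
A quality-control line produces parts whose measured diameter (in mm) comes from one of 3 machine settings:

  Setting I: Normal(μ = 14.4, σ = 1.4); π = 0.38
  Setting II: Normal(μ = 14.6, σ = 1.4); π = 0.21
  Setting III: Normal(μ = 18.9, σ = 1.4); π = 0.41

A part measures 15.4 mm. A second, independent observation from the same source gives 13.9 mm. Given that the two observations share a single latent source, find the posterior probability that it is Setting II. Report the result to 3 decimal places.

P(component k | x) = P(Z=k)·f_k(x) / marginal(x), where marginal(x) = Σ_j P(Z=j)·f_j(x).
Since both observations come from the same component, the likelihood for component k is f_k(x₁)·f_k(x₂).
  f_I = [0.220797] × [0.267353] = 0.0590306
  f_II = [0.242034] × [0.251475] = 0.0608656
  f_III = [0.0125202] × [0.000484225] = 6.0626e-06
Multiply by the mixture weights:
  P(Z=I)·f_I = 0.38 × 0.0590306 = 0.0224316
  P(Z=II)·f_II = 0.21 × 0.0608656 = 0.0127818
  P(Z=III)·f_III = 0.41 × 6.0626e-06 = 2.48566e-06
Normaliser: 0.0224316 + 0.0127818 + 2.48566e-06 = 0.0352159
P(Setting II | x₁, x₂) ≈ 0.363

0.363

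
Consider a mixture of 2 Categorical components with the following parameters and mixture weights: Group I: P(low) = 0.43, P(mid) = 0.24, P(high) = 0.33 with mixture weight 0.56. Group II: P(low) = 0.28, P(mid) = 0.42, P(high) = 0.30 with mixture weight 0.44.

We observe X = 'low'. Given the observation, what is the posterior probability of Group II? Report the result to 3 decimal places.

Apply Bayes' rule: the posterior for each component is proportional to its prior times its likelihood at x.
Evaluate each component's likelihood at the observed value:
  p_I = P(low | comp) = 0.43
  p_II = P(low | comp) = 0.28
Prior × likelihood for each component:
  π_I·p_I = 0.56 × 0.43 = 0.2408
  π_II·p_II = 0.44 × 0.28 = 0.1232
Normaliser: 0.2408 + 0.1232 = 0.364
P(Group II | 'low') = 0.1232 / 0.364 ≈ 0.338

0.338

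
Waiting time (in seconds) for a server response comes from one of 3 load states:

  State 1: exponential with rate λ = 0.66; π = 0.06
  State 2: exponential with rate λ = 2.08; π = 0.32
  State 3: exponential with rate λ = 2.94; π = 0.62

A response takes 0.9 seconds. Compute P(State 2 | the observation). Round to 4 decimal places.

0.4038

Apply Bayes' rule: the posterior for each component is proportional to its prior times its likelihood at x.
Component likelihoods at x = 0.9 seconds:
  L_1 = 0.364396
  L_2 = 0.319937
  L_3 = 0.208547
Multiply by the mixture weights:
  P(Z=1)·L_1 = 0.06 × 0.364396 = 0.0218637
  P(Z=2)·L_2 = 0.32 × 0.319937 = 0.10238
  P(Z=3)·L_3 = 0.62 × 0.208547 = 0.129299
Sum: 0.0218637 + 0.10238 + 0.129299 = 0.253543
Responsibility of State 2: 0.10238 / 0.253543 ≈ 0.4038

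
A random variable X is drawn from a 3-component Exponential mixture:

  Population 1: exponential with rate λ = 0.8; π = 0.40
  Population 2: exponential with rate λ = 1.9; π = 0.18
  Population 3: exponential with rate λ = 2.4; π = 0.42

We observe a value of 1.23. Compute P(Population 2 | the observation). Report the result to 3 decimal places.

0.161

Apply Bayes' rule: the posterior for each component is proportional to its prior times its likelihood at x.
Exponential densities:
  f_1 = 0.29905
  f_2 = 0.183572
  f_3 = 0.125364
Weight by the priors:
  P(Z=1)·f_1 = 0.40 × 0.29905 = 0.11962
  P(Z=2)·f_2 = 0.18 × 0.183572 = 0.033043
  P(Z=3)·f_3 = 0.42 × 0.125364 = 0.052653
Denominator: 0.11962 + 0.033043 + 0.052653 = 0.205316
Responsibility of Population 2: 0.033043 / 0.205316 ≈ 0.161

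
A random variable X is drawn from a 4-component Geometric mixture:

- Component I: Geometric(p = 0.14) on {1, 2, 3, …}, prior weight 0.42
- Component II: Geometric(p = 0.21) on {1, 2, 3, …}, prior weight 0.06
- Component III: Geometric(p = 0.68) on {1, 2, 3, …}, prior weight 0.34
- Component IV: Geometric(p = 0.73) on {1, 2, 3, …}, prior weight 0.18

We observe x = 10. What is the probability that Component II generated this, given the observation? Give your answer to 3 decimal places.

P(component k | x) = π_k·f_k(x) / marginal(x), where marginal(x) = Σ_j π_j·f_j(x).
Geometric probabilities:
  f_I = 0.14·(1−0.14)^9 = 0.14·0.257327 = 0.0360258
  f_II = 0.21·(1−0.21)^9 = 0.21·0.119852 = 0.0251688
  f_III = 0.68·(1−0.68)^9 = 0.68·3.51844e-05 = 2.39254e-05
  f_IV = 0.73·(1−0.73)^9 = 0.73·7.6256e-06 = 5.56669e-06
Multiply by the mixture weights:
  π_I·f_I = 0.42 × 0.0360258 = 0.0151309
  π_II·f_II = 0.06 × 0.0251688 = 0.00151013
  π_III·f_III = 0.34 × 2.39254e-05 = 8.13463e-06
  π_IV·f_IV = 0.18 × 5.56669e-06 = 1.002e-06
Evidence: 0.0151309 + 0.00151013 + 8.13463e-06 + 1.002e-06 = 0.0166501
Responsibility of Component II: 0.00151013 / 0.0166501 ≈ 0.091

0.091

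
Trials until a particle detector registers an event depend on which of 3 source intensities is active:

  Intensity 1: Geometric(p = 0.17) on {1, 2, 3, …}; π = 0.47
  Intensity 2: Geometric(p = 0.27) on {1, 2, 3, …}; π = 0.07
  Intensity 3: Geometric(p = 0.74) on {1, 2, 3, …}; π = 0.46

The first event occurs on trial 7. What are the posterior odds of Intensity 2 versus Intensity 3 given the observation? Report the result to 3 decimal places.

Only the two components matter; the odds are (π_i f_i(x)) / (π_j f_j(x)).
Component likelihoods at x = 7:
  p_1 = 0.17·(1−0.17)^6 = 0.17·0.32694 = 0.0555799
  p_2 = 0.27·(1−0.27)^6 = 0.27·0.151334 = 0.0408602
  p_3 = 0.74·(1−0.74)^6 = 0.74·0.000308916 = 0.000228598
Odds = (0.07/0.46) × (0.0408602/0.000228598) = 0.152174 × 178.743 ≈ 27.200

27.200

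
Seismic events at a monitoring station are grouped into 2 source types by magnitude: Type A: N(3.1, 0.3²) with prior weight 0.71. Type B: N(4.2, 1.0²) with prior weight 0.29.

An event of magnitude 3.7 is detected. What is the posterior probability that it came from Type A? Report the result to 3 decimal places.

By Bayes' theorem, P(k | x) = π_k f_k(x) / Σ_j π_j f_j(x).
Component likelihoods at x = 3.7:
  p_A = (1/(0.3·√(2π)))·exp(−(3.7−3.1)²/(2·0.3²)) = 1.329808·exp(-2.00000) = 0.17997
  p_B = (1/(1.0·√(2π)))·exp(−(3.7−4.2)²/(2·1.0²)) = 0.398942·exp(-0.12500) = 0.352065
Multiply by the mixture weights:
  π_A·p_A = 0.71 × 0.17997 = 0.127779
  π_B·p_B = 0.29 × 0.352065 = 0.102099
Marginal: 0.127779 + 0.102099 = 0.229878
P(Type A | the observation) = 0.127779 / 0.229878 ≈ 0.556

0.556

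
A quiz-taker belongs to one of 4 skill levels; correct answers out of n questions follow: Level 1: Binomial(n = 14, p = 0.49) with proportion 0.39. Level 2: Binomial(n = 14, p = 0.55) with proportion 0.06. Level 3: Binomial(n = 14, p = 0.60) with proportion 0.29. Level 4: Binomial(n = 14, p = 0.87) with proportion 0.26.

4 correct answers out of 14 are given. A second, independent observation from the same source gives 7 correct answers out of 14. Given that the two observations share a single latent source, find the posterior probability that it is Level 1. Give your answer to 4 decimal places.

0.8502

The responsibility of component k is π_k f_k(x) divided by Σ_j π_j f_j(x).
Since both observations come from the same component, the likelihood for component k is f_k(x₁)·f_k(x₂).
  p_1 = [0.0686942] × [0.208887] = 0.0143493
  p_2 = [0.0311896] × [0.195242] = 0.00608953
  p_3 = [0.0136031] × [0.157408] = 0.00214124
  p_4 = [7.90578e-07] × [0.000812429] = 6.42288e-10
Weight by the priors:
  π_1·p_1 = 0.39 × 0.0143493 = 0.00559623
  π_2·p_2 = 0.06 × 0.00608953 = 0.000365372
  π_3·p_3 = 0.29 × 0.00214124 = 0.000620959
  π_4·p_4 = 0.26 × 6.42288e-10 = 1.66995e-10
Marginal: 0.00559623 + 0.000365372 + 0.000620959 + 1.66995e-10 = 0.00658256
P(Level 1 | x₁, x₂) ≈ 0.8502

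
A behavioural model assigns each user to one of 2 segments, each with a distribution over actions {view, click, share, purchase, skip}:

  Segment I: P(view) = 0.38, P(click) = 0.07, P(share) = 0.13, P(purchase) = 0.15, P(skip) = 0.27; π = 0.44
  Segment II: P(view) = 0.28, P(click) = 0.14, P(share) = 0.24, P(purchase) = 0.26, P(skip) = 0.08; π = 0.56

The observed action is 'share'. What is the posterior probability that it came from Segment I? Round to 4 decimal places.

P(component k | x) = π_k·f_k(x) / marginal(x), where marginal(x) = Σ_j π_j·f_j(x).
Evaluate each component's likelihood at the observed value:
  L_I = 0.13
  L_II = 0.24
Weight by the priors:
  π_I·L_I = 0.44 × 0.13 = 0.0572
  π_II·L_II = 0.56 × 0.24 = 0.1344
Normaliser: 0.0572 + 0.1344 = 0.1916
So the posterior for Segment I is 0.0572 / 0.1916 ≈ 0.2985.

0.2985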